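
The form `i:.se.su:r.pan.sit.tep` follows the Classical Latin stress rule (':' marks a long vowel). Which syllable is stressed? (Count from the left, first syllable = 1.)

Classical Latin: stress the penult if heavy (long vowel or closed), else the antepenult.
Weights: 4 pan H, 5 sit H, 6 tep H.
The penult (syllable 5, sit) is heavy, so it takes stress.
Stress on syllable 5: i:.se.su:r.pan.ˈsit.tep.

5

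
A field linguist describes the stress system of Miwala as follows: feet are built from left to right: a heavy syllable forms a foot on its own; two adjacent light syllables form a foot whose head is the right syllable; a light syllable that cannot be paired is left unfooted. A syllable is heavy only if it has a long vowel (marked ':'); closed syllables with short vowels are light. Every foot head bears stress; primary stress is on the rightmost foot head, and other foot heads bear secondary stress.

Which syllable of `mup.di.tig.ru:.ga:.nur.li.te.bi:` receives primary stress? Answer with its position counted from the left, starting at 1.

9

Weights: 1 mup L, 2 di L, 3 tig L, 4 ru: H, 5 ga: H, 6 nur L, 7 li L, 8 te L, 9 bi: H.
Parse left to right (heavy = foot alone; LL = one foot; stranded L unfooted): (mup.ˈdi) tig (ˈru:) (ˈga:) (nur.ˈli) te (ˈbi:).
Foot heads: 2, 4, 5, 7, 9.
Primary stress on the rightmost head = syllable 9.
Primary stress: syllable 9 → mup.di.tig.ru:.ga:.nur.li.te.ˈbi:.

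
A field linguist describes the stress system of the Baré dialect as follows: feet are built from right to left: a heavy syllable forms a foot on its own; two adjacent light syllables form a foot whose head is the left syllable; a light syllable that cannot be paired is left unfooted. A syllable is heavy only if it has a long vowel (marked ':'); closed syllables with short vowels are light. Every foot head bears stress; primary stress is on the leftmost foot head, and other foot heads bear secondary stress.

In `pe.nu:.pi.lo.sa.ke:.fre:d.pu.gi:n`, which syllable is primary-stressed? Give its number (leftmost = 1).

2

Weights: 1 pe L, 2 nu: H, 3 pi L, 4 lo L, 5 sa L, 6 ke: H, 7 fre:d H, 8 pu L, 9 gi:n H.
Parse right to left (heavy = foot alone; LL = one foot; stranded L unfooted): pe (ˈnu:) pi (ˈlo.sa) (ˈke:) (ˈfre:d) pu (ˈgi:n).
Foot heads: 2, 4, 6, 7, 9.
Primary stress on the leftmost head = syllable 2.
Primary stress: syllable 2 → pe.ˈnu:.pi.lo.sa.ke:.fre:d.pu.gi:n.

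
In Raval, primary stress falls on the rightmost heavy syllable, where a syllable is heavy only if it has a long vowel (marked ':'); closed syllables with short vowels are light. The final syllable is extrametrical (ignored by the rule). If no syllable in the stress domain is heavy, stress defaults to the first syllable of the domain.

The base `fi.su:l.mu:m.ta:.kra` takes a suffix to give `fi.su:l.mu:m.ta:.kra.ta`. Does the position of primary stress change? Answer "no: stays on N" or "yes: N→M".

Base `fi.su:l.mu:m.ta:.kra` (5 syllables):
  The final syllable (5, kra) is extrametrical; the stress domain is syllables 1–4.
  Weights: 1 fi L, 2 su:l H, 3 mu:m H, 4 ta: H.
  Heavy syllables in the domain: 2, 3, 4. The rightmost is syllable 4 (ta:).
  → primary stress on syllable 4.
Suffixed `fi.su:l.mu:m.ta:.kra.ta` (6 syllables):
  The final syllable (6, ta) is extrametrical; the stress domain is syllables 1–5.
  Weights: 1 fi L, 2 su:l H, 3 mu:m H, 4 ta: H, 5 kra L.
  Heavy syllables in the domain: 2, 3, 4. The rightmost is syllable 4 (ta:).
  → primary stress on syllable 4.

no: stays on 4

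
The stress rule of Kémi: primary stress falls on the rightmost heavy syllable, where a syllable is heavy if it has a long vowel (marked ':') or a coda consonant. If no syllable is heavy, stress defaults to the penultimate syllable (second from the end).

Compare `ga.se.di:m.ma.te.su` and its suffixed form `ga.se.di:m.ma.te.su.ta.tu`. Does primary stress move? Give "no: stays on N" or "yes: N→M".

no: stays on 3

Base `ga.se.di:m.ma.te.su` (6 syllables):
  Weights: 1 ga L, 2 se L, 3 di:m H, 4 ma L, 5 te L, 6 su L.
  Heavy syllables in the domain: 3. The rightmost is syllable 3 (di:m).
  → primary stress on syllable 3.
Suffixed `ga.se.di:m.ma.te.su.ta.tu` (8 syllables):
  Weights: 1 ga L, 2 se L, 3 di:m H, 4 ma L, 5 te L, 6 su L, 7 ta L, 8 tu L.
  Heavy syllables in the domain: 3. The rightmost is syllable 3 (di:m).
  → primary stress on syllable 3.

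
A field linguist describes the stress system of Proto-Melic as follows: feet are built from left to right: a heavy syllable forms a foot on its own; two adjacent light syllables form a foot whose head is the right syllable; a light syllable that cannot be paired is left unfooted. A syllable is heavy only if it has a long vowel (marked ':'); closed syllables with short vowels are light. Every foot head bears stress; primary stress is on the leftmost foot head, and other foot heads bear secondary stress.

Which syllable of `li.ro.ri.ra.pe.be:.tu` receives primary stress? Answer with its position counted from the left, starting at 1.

2

Weights: 1 li L, 2 ro L, 3 ri L, 4 ra L, 5 pe L, 6 be: H, 7 tu L.
Parse left to right (heavy = foot alone; LL = one foot; stranded L unfooted): (li.ˈro) (ri.ˈra) pe (ˈbe:) tu.
Foot heads: 2, 4, 6.
Primary stress on the leftmost head = syllable 2.
Primary stress: syllable 2 → li.ˈro.ri.ra.pe.be:.tu.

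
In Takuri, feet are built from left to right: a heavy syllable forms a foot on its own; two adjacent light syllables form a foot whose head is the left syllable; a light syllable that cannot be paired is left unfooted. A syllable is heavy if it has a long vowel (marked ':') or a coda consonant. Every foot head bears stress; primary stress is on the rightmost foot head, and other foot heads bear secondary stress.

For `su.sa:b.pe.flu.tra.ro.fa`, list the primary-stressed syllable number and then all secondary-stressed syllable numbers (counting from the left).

Weights: 1 su L, 2 sa:b H, 3 pe L, 4 flu L, 5 tra L, 6 ro L, 7 fa L.
Parse left to right (heavy = foot alone; LL = one foot; stranded L unfooted): su (ˈsa:b) (ˈpe.flu) (ˈtra.ro) fa.
Foot heads: 2, 3, 5.
Primary stress on the rightmost head = syllable 5.
Secondary stress on 2, 3: su.ˌsa:b.ˌpe.flu.ˈtra.ro.fa.

primary 5, secondary 2, 3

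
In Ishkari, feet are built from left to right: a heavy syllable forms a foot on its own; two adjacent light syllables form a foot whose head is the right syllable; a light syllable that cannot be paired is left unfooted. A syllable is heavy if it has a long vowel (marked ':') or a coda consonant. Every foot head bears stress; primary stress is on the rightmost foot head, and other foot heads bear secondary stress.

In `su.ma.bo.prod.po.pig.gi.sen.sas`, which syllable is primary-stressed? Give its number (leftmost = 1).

9

Weights: 1 su L, 2 ma L, 3 bo L, 4 prod H, 5 po L, 6 pig H, 7 gi L, 8 sen H, 9 sas H.
Parse left to right (heavy = foot alone; LL = one foot; stranded L unfooted): (su.ˈma) bo (ˈprod) po (ˈpig) gi (ˈsen) (ˈsas).
Foot heads: 2, 4, 6, 8, 9.
Primary stress on the rightmost head = syllable 9.
Primary stress: syllable 9 → su.ma.bo.prod.po.pig.gi.sen.ˈsas.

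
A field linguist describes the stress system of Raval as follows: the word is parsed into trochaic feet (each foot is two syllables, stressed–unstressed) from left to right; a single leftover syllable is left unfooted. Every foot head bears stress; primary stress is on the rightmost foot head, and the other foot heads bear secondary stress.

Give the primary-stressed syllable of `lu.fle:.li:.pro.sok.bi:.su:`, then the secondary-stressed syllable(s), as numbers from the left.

Parse left to right into trochaic (ˈσσ) feet: (ˈlu.fle:) (ˈli:.pro) (ˈsok.bi:) su:. Syllable 7 is left unfooted.
Foot heads (stressed positions): 1, 3, 5.
End Rule Rightmost: primary stress on the rightmost head = syllable 5.
Secondary stress on 1, 3: ˌlu.fle:.ˌli:.pro.ˈsok.bi:.su:.

primary 5, secondary 1, 3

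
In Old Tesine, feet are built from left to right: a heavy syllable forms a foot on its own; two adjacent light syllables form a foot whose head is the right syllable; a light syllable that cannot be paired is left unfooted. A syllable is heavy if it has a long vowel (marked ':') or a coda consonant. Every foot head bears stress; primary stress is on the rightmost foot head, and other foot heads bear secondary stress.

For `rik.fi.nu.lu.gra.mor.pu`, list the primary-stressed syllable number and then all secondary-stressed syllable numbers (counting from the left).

Weights: 1 rik H, 2 fi L, 3 nu L, 4 lu L, 5 gra L, 6 mor H, 7 pu L.
Parse left to right (heavy = foot alone; LL = one foot; stranded L unfooted): (ˈrik) (fi.ˈnu) (lu.ˈgra) (ˈmor) pu.
Foot heads: 1, 3, 5, 6.
Primary stress on the rightmost head = syllable 6.
Secondary stress on 1, 3, 5: ˌrik.fi.ˌnu.lu.ˌgra.ˈmor.pu.

primary 6, secondary 1, 3, 5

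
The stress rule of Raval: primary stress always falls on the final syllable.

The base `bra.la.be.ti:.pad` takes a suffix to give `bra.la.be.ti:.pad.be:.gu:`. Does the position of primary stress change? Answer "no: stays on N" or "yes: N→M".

Base `bra.la.be.ti:.pad` (5 syllables):
  The word has 5 syllables; the final syllable is syllable 5 (pad).
  → primary stress on syllable 5.
Suffixed `bra.la.be.ti:.pad.be:.gu:` (7 syllables):
  The word has 7 syllables; the final syllable is syllable 7 (gu:).
  → primary stress on syllable 7.

yes: 5→7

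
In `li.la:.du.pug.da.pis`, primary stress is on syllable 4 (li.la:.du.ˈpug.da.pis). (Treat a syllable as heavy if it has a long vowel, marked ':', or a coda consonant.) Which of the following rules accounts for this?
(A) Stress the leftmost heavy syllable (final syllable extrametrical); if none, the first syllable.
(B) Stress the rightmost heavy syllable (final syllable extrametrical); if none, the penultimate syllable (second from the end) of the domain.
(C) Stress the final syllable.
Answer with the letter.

B

Rule A → syllable 2 (observed: 4).
Rule B → syllable 4 ✓.
Rule C → syllable 6 (observed: 4).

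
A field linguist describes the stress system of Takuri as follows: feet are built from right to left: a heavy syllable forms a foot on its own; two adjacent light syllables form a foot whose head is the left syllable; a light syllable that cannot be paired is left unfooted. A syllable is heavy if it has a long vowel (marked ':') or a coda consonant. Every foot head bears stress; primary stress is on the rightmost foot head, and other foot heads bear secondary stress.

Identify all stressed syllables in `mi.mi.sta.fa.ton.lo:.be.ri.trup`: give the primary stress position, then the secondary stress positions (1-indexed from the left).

primary 9, secondary 1, 3, 5, 6, 7

Weights: 1 mi L, 2 mi L, 3 sta L, 4 fa L, 5 ton H, 6 lo: H, 7 be L, 8 ri L, 9 trup H.
Parse right to left (heavy = foot alone; LL = one foot; stranded L unfooted): (ˈmi.mi) (ˈsta.fa) (ˈton) (ˈlo:) (ˈbe.ri) (ˈtrup).
Foot heads: 1, 3, 5, 6, 7, 9.
Primary stress on the rightmost head = syllable 9.
Secondary stress on 1, 3, 5, 6, 7: ˌmi.mi.ˌsta.fa.ˌton.ˌlo:.ˌbe.ri.ˈtrup.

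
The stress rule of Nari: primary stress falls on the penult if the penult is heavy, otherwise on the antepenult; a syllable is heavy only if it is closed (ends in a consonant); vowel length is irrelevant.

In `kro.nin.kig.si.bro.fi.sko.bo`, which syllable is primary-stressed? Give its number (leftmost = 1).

Weights: 6 fi L, 7 sko L, 8 bo L.
The penult (syllable 7, sko) is light, so stress falls on the antepenult (syllable 6, fi).
Primary stress: syllable 6 → kro.nin.kig.si.bro.ˈfi.sko.bo.

6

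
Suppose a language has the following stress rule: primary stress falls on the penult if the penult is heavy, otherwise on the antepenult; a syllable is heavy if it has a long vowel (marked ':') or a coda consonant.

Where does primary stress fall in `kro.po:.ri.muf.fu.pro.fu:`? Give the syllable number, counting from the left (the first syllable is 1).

Weights: 5 fu L, 6 pro L, 7 fu: H.
The penult (syllable 6, pro) is light, so stress falls on the antepenult (syllable 5, fu).
Primary stress: syllable 5 → kro.po:.ri.muf.ˈfu.pro.fu:.

5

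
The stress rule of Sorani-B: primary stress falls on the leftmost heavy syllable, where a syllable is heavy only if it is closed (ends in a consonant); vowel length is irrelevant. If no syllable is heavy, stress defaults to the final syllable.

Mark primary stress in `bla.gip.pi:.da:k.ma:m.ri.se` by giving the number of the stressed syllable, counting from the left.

Weights: 1 bla L, 2 gip H, 3 pi: L, 4 da:k H, 5 ma:m H, 6 ri L, 7 se L.
Heavy syllables in the domain: 2, 4, 5. The leftmost is syllable 2 (gip).
Primary stress: syllable 2 → bla.ˈgip.pi:.da:k.ma:m.ri.se.

2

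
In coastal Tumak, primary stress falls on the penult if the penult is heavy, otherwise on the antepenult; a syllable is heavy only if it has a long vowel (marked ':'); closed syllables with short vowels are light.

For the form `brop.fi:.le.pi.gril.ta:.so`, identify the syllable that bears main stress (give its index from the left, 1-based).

6

Weights: 5 gril L, 6 ta: H, 7 so L.
The penult (syllable 6, ta:) is heavy, so it takes stress.
Primary stress: syllable 6 → brop.fi:.le.pi.gril.ˈta:.so.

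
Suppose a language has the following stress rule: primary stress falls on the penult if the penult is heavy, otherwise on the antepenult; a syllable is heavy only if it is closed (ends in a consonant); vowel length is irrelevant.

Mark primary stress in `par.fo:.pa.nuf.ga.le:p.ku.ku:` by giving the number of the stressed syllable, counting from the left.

6

Weights: 6 le:p H, 7 ku L, 8 ku: L.
The penult (syllable 7, ku) is light, so stress falls on the antepenult (syllable 6, le:p).
Primary stress: syllable 6 → par.fo:.pa.nuf.ga.ˈle:p.ku.ku:.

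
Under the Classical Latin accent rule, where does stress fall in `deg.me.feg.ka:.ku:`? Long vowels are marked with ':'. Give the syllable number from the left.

4

Classical Latin: stress the penult if heavy (long vowel or closed), else the antepenult.
Weights: 3 feg H, 4 ka: H, 5 ku: H.
The penult (syllable 4, ka:) is heavy, so it takes stress.
Stress on syllable 4: deg.me.feg.ˈka:.ku:.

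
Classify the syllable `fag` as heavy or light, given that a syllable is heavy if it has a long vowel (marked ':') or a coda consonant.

heavy

`fag`: short vowel, closed (coda /g/). Closed → heavy.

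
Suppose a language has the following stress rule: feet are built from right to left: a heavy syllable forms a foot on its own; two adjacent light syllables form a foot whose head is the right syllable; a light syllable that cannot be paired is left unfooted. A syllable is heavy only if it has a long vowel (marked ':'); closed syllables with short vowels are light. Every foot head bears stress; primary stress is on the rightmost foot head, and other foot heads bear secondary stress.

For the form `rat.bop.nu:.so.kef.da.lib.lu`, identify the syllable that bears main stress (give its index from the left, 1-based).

8

Weights: 1 rat L, 2 bop L, 3 nu: H, 4 so L, 5 kef L, 6 da L, 7 lib L, 8 lu L.
Parse right to left (heavy = foot alone; LL = one foot; stranded L unfooted): (rat.ˈbop) (ˈnu:) so (kef.ˈda) (lib.ˈlu).
Foot heads: 2, 3, 6, 8.
Primary stress on the rightmost head = syllable 8.
Primary stress: syllable 8 → rat.bop.nu:.so.kef.da.lib.ˈlu.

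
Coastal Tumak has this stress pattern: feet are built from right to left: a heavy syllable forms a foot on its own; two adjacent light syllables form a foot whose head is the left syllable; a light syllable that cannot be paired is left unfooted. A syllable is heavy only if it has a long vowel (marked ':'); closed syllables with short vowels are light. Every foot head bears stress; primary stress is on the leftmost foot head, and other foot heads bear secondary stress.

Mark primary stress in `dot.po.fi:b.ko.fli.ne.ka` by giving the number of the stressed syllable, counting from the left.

Weights: 1 dot L, 2 po L, 3 fi:b H, 4 ko L, 5 fli L, 6 ne L, 7 ka L.
Parse right to left (heavy = foot alone; LL = one foot; stranded L unfooted): (ˈdot.po) (ˈfi:b) (ˈko.fli) (ˈne.ka).
Foot heads: 1, 3, 4, 6.
Primary stress on the leftmost head = syllable 1.
Primary stress: syllable 1 → ˈdot.po.fi:b.ko.fli.ne.ka.

1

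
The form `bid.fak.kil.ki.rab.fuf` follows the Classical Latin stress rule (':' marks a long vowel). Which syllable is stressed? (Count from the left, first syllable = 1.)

5

Classical Latin: stress the penult if heavy (long vowel or closed), else the antepenult.
Weights: 4 ki L, 5 rab H, 6 fuf H.
The penult (syllable 5, rab) is heavy, so it takes stress.
Stress on syllable 5: bid.fak.kil.ki.ˈrab.fuf.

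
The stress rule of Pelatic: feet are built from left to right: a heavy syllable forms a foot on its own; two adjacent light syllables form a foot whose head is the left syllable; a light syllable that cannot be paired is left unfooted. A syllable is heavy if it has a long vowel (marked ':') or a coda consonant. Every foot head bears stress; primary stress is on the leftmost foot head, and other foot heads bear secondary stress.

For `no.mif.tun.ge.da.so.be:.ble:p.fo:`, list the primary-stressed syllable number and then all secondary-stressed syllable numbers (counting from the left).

Weights: 1 no L, 2 mif H, 3 tun H, 4 ge L, 5 da L, 6 so L, 7 be: H, 8 ble:p H, 9 fo: H.
Parse left to right (heavy = foot alone; LL = one foot; stranded L unfooted): no (ˈmif) (ˈtun) (ˈge.da) so (ˈbe:) (ˈble:p) (ˈfo:).
Foot heads: 2, 3, 4, 7, 8, 9.
Primary stress on the leftmost head = syllable 2.
Secondary stress on 3, 4, 7, 8, 9: no.ˈmif.ˌtun.ˌge.da.so.ˌbe:.ˌble:p.ˌfo:.

primary 2, secondary 3, 4, 7, 8, 9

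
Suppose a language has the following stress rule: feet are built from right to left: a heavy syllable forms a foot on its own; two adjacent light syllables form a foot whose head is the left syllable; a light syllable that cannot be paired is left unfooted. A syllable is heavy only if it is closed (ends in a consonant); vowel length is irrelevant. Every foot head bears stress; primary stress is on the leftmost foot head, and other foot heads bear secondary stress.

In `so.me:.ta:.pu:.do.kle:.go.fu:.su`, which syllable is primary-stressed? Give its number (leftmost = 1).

Weights: 1 so L, 2 me: L, 3 ta: L, 4 pu: L, 5 do L, 6 kle: L, 7 go L, 8 fu: L, 9 su L.
Parse right to left (heavy = foot alone; LL = one foot; stranded L unfooted): so (ˈme:.ta:) (ˈpu:.do) (ˈkle:.go) (ˈfu:.su).
Foot heads: 2, 4, 6, 8.
Primary stress on the leftmost head = syllable 2.
Primary stress: syllable 2 → so.ˈme:.ta:.pu:.do.kle:.go.fu:.su.

2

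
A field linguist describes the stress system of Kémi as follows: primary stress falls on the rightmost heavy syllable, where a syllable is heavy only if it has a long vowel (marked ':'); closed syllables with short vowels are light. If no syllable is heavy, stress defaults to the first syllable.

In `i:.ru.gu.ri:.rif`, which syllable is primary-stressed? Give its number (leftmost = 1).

4

Weights: 1 i: H, 2 ru L, 3 gu L, 4 ri: H, 5 rif L.
Heavy syllables in the domain: 1, 4. The rightmost is syllable 4 (ri:).
Primary stress: syllable 4 → i:.ru.gu.ˈri:.rif.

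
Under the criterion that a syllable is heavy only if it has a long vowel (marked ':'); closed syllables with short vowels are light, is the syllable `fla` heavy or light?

`fla`: short vowel, open (no coda). Short vowel → light.

light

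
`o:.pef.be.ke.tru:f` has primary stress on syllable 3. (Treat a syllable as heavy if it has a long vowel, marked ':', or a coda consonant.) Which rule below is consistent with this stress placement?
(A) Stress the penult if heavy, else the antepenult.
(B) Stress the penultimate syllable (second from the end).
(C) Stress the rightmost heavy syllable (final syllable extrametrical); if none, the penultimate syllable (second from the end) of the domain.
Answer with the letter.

Rule A → syllable 3 ✓.
Rule B → syllable 4 (observed: 3).
Rule C → syllable 2 (observed: 3).

A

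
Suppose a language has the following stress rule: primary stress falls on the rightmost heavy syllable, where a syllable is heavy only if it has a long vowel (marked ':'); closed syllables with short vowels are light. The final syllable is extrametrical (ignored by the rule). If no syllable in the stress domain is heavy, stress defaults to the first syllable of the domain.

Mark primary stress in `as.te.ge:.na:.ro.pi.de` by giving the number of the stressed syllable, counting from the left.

4

The final syllable (7, de) is extrametrical; the stress domain is syllables 1–6.
Weights: 1 as L, 2 te L, 3 ge: H, 4 na: H, 5 ro L, 6 pi L.
Heavy syllables in the domain: 3, 4. The rightmost is syllable 4 (na:).
Primary stress: syllable 4 → as.te.ge:.ˈna:.ro.pi.de.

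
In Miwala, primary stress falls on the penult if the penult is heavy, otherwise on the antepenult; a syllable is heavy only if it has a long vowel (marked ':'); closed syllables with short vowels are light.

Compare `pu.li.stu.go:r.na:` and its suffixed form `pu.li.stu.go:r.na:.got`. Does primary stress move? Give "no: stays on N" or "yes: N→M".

yes: 4→5

Base `pu.li.stu.go:r.na:` (5 syllables):
  Weights: 3 stu L, 4 go:r H, 5 na: H.
  The penult (syllable 4, go:r) is heavy, so it takes stress.
  → primary stress on syllable 4.
Suffixed `pu.li.stu.go:r.na:.got` (6 syllables):
  Weights: 4 go:r H, 5 na: H, 6 got L.
  The penult (syllable 5, na:) is heavy, so it takes stress.
  → primary stress on syllable 5.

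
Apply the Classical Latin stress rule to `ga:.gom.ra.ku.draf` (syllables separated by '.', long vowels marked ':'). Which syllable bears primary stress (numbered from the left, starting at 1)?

Classical Latin: stress the penult if heavy (long vowel or closed), else the antepenult.
Weights: 3 ra L, 4 ku L, 5 draf H.
The penult (syllable 4, ku) is light, so stress falls on the antepenult (syllable 3, ra).
Stress on syllable 3: ga:.gom.ˈra.ku.draf.

3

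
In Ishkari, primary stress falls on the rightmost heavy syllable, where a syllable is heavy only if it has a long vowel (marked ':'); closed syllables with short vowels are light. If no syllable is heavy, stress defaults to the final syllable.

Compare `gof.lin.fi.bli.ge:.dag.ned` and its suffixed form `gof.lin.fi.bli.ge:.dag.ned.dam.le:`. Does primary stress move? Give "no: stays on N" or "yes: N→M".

yes: 5→9

Base `gof.lin.fi.bli.ge:.dag.ned` (7 syllables):
  Weights: 1 gof L, 2 lin L, 3 fi L, 4 bli L, 5 ge: H, 6 dag L, 7 ned L.
  Heavy syllables in the domain: 5. The rightmost is syllable 5 (ge:).
  → primary stress on syllable 5.
Suffixed `gof.lin.fi.bli.ge:.dag.ned.dam.le:` (9 syllables):
  Weights: 1 gof L, 2 lin L, 3 fi L, 4 bli L, 5 ge: H, 6 dag L, 7 ned L, 8 dam L, 9 le: H.
  Heavy syllables in the domain: 5, 9. The rightmost is syllable 9 (le:).
  → primary stress on syllable 9.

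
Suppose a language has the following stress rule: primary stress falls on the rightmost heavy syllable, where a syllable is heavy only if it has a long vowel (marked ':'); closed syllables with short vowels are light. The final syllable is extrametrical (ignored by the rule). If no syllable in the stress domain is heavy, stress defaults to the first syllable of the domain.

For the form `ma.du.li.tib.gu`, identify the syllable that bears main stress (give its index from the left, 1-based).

1

The final syllable (5, gu) is extrametrical; the stress domain is syllables 1–4.
Weights: 1 ma L, 2 du L, 3 li L, 4 tib L.
No heavy syllable in the domain; default to the first syllable of the domain = syllable 1.
Primary stress: syllable 1 → ˈma.du.li.tib.gu.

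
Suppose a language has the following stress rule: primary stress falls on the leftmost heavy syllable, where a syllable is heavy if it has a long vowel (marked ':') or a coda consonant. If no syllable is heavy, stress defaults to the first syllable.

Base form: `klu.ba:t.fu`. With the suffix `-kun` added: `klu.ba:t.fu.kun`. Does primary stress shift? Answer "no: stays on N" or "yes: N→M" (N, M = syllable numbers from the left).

Base `klu.ba:t.fu` (3 syllables):
  Weights: 1 klu L, 2 ba:t H, 3 fu L.
  Heavy syllables in the domain: 2. The leftmost is syllable 2 (ba:t).
  → primary stress on syllable 2.
Suffixed `klu.ba:t.fu.kun` (4 syllables):
  Weights: 1 klu L, 2 ba:t H, 3 fu L, 4 kun H.
  Heavy syllables in the domain: 2, 4. The leftmost is syllable 2 (ba:t).
  → primary stress on syllable 2.

no: stays on 2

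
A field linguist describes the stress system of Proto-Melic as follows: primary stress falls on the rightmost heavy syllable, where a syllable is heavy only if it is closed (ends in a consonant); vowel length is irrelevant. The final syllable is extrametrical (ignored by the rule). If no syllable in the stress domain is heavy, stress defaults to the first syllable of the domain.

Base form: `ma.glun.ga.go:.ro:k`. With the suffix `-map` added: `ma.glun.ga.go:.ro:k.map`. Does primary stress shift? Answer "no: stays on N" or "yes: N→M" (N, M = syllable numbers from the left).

yes: 2→5

Base `ma.glun.ga.go:.ro:k` (5 syllables):
  The final syllable (5, ro:k) is extrametrical; the stress domain is syllables 1–4.
  Weights: 1 ma L, 2 glun H, 3 ga L, 4 go: L.
  Heavy syllables in the domain: 2. The rightmost is syllable 2 (glun).
  → primary stress on syllable 2.
Suffixed `ma.glun.ga.go:.ro:k.map` (6 syllables):
  The final syllable (6, map) is extrametrical; the stress domain is syllables 1–5.
  Weights: 1 ma L, 2 glun H, 3 ga L, 4 go: L, 5 ro:k H.
  Heavy syllables in the domain: 2, 5. The rightmost is syllable 5 (ro:k).
  → primary stress on syllable 5.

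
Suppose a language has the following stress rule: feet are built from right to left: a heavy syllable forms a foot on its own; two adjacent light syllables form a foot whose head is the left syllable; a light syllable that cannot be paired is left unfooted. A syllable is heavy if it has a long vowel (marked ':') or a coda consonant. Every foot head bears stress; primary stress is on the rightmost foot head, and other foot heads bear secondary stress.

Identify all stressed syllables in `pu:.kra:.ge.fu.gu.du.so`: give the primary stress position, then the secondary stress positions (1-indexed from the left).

primary 6, secondary 1, 2, 4

Weights: 1 pu: H, 2 kra: H, 3 ge L, 4 fu L, 5 gu L, 6 du L, 7 so L.
Parse right to left (heavy = foot alone; LL = one foot; stranded L unfooted): (ˈpu:) (ˈkra:) ge (ˈfu.gu) (ˈdu.so).
Foot heads: 1, 2, 4, 6.
Primary stress on the rightmost head = syllable 6.
Secondary stress on 1, 2, 4: ˌpu:.ˌkra:.ge.ˌfu.gu.ˈdu.so.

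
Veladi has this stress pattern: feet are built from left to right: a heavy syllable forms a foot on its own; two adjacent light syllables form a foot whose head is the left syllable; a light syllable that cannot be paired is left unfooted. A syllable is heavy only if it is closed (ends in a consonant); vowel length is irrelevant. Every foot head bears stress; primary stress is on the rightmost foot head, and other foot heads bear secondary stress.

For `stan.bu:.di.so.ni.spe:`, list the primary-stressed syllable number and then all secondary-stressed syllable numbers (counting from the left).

Weights: 1 stan H, 2 bu: L, 3 di L, 4 so L, 5 ni L, 6 spe: L.
Parse left to right (heavy = foot alone; LL = one foot; stranded L unfooted): (ˈstan) (ˈbu:.di) (ˈso.ni) spe:.
Foot heads: 1, 2, 4.
Primary stress on the rightmost head = syllable 4.
Secondary stress on 1, 2: ˌstan.ˌbu:.di.ˈso.ni.spe:.

primary 4, secondary 1, 2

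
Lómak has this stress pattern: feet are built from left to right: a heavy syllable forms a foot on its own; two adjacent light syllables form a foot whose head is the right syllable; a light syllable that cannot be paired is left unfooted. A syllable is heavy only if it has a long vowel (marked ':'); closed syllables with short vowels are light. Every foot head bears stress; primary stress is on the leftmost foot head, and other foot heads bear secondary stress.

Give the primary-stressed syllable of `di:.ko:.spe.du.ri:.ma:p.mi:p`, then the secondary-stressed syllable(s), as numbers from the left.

Weights: 1 di: H, 2 ko: H, 3 spe L, 4 du L, 5 ri: H, 6 ma:p H, 7 mi:p H.
Parse left to right (heavy = foot alone; LL = one foot; stranded L unfooted): (ˈdi:) (ˈko:) (spe.ˈdu) (ˈri:) (ˈma:p) (ˈmi:p).
Foot heads: 1, 2, 4, 5, 6, 7.
Primary stress on the leftmost head = syllable 1.
Secondary stress on 2, 4, 5, 6, 7: ˈdi:.ˌko:.spe.ˌdu.ˌri:.ˌma:p.ˌmi:p.

primary 1, secondary 2, 4, 5, 6, 7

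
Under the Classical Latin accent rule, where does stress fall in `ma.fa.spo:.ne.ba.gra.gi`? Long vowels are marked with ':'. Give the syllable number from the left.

5

Classical Latin: stress the penult if heavy (long vowel or closed), else the antepenult.
Weights: 5 ba L, 6 gra L, 7 gi L.
The penult (syllable 6, gra) is light, so stress falls on the antepenult (syllable 5, ba).
Stress on syllable 5: ma.fa.spo:.ne.ˈba.gra.gi.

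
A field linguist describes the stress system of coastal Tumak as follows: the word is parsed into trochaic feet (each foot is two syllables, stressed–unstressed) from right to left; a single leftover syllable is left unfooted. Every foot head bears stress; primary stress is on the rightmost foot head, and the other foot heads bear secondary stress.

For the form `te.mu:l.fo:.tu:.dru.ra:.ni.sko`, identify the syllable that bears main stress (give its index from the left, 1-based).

Parse right to left into trochaic (ˈσσ) feet: (ˈte.mu:l) (ˈfo:.tu:) (ˈdru.ra:) (ˈni.sko).
Foot heads (stressed positions): 1, 3, 5, 7.
End Rule Rightmost: primary stress on the rightmost head = syllable 7.
Primary stress: syllable 7 → te.mu:l.fo:.tu:.dru.ra:.ˈni.sko.

7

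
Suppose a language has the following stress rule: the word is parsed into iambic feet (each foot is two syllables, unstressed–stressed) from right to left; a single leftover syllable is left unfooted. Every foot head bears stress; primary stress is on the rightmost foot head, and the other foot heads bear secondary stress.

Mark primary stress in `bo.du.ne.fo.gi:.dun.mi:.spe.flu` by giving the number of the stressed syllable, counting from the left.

Parse right to left into iambic (σˈσ) feet: bo (du.ˈne) (fo.ˈgi:) (dun.ˈmi:) (spe.ˈflu). Syllable 1 is left unfooted.
Foot heads (stressed positions): 3, 5, 7, 9.
End Rule Rightmost: primary stress on the rightmost head = syllable 9.
Primary stress: syllable 9 → bo.du.ne.fo.gi:.dun.mi:.spe.ˈflu.

9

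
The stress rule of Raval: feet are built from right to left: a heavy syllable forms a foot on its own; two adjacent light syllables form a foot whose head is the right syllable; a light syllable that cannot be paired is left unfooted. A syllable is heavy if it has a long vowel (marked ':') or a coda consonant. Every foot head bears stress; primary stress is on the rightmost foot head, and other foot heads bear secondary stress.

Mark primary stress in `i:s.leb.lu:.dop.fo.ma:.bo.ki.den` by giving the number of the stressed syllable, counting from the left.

Weights: 1 i:s H, 2 leb H, 3 lu: H, 4 dop H, 5 fo L, 6 ma: H, 7 bo L, 8 ki L, 9 den H.
Parse right to left (heavy = foot alone; LL = one foot; stranded L unfooted): (ˈi:s) (ˈleb) (ˈlu:) (ˈdop) fo (ˈma:) (bo.ˈki) (ˈden).
Foot heads: 1, 2, 3, 4, 6, 8, 9.
Primary stress on the rightmost head = syllable 9.
Primary stress: syllable 9 → i:s.leb.lu:.dop.fo.ma:.bo.ki.ˈden.

9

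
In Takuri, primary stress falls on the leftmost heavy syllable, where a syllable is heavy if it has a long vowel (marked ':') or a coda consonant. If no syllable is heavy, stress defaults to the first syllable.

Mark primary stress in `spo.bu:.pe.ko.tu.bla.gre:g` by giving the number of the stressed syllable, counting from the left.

Weights: 1 spo L, 2 bu: H, 3 pe L, 4 ko L, 5 tu L, 6 bla L, 7 gre:g H.
Heavy syllables in the domain: 2, 7. The leftmost is syllable 2 (bu:).
Primary stress: syllable 2 → spo.ˈbu:.pe.ko.tu.bla.gre:g.

2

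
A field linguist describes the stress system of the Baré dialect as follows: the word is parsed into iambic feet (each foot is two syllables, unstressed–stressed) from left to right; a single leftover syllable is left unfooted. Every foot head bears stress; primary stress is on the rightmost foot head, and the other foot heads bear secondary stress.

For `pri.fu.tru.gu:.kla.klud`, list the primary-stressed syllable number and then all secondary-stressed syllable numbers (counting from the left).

Parse left to right into iambic (σˈσ) feet: (pri.ˈfu) (tru.ˈgu:) (kla.ˈklud).
Foot heads (stressed positions): 2, 4, 6.
End Rule Rightmost: primary stress on the rightmost head = syllable 6.
Secondary stress on 2, 4: pri.ˌfu.tru.ˌgu:.kla.ˈklud.

primary 6, secondary 2, 4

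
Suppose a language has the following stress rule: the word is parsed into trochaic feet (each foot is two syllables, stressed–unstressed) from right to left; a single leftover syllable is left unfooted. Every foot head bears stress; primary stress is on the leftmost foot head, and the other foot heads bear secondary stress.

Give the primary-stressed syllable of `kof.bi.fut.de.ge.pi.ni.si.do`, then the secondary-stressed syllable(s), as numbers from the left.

Parse right to left into trochaic (ˈσσ) feet: kof (ˈbi.fut) (ˈde.ge) (ˈpi.ni) (ˈsi.do). Syllable 1 is left unfooted.
Foot heads (stressed positions): 2, 4, 6, 8.
End Rule Leftmost: primary stress on the leftmost head = syllable 2.
Secondary stress on 4, 6, 8: kof.ˈbi.fut.ˌde.ge.ˌpi.ni.ˌsi.do.

primary 2, secondary 4, 6, 8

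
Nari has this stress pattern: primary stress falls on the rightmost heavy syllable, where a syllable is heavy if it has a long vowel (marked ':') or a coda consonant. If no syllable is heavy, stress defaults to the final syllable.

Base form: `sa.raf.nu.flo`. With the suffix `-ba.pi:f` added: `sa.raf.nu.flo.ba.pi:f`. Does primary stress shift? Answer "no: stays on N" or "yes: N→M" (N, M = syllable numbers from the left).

Base `sa.raf.nu.flo` (4 syllables):
  Weights: 1 sa L, 2 raf H, 3 nu L, 4 flo L.
  Heavy syllables in the domain: 2. The rightmost is syllable 2 (raf).
  → primary stress on syllable 2.
Suffixed `sa.raf.nu.flo.ba.pi:f` (6 syllables):
  Weights: 1 sa L, 2 raf H, 3 nu L, 4 flo L, 5 ba L, 6 pi:f H.
  Heavy syllables in the domain: 2, 6. The rightmost is syllable 6 (pi:f).
  → primary stress on syllable 6.

yes: 2→6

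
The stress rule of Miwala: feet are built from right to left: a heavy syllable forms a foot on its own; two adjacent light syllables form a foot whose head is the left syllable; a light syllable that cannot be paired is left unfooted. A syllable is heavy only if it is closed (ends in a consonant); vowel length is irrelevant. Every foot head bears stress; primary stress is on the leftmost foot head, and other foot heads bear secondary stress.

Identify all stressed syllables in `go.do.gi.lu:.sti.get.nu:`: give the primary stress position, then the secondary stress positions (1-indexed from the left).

primary 2, secondary 4, 6

Weights: 1 go L, 2 do L, 3 gi L, 4 lu: L, 5 sti L, 6 get H, 7 nu: L.
Parse right to left (heavy = foot alone; LL = one foot; stranded L unfooted): go (ˈdo.gi) (ˈlu:.sti) (ˈget) nu:.
Foot heads: 2, 4, 6.
Primary stress on the leftmost head = syllable 2.
Secondary stress on 4, 6: go.ˈdo.gi.ˌlu:.sti.ˌget.nu:.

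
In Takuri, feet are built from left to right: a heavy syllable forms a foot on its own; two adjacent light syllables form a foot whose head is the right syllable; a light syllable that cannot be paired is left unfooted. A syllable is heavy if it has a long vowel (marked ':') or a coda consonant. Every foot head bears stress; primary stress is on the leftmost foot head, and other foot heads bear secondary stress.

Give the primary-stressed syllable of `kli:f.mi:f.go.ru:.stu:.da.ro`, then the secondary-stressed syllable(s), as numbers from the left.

primary 1, secondary 2, 4, 5, 7

Weights: 1 kli:f H, 2 mi:f H, 3 go L, 4 ru: H, 5 stu: H, 6 da L, 7 ro L.
Parse left to right (heavy = foot alone; LL = one foot; stranded L unfooted): (ˈkli:f) (ˈmi:f) go (ˈru:) (ˈstu:) (da.ˈro).
Foot heads: 1, 2, 4, 5, 7.
Primary stress on the leftmost head = syllable 1.
Secondary stress on 2, 4, 5, 7: ˈkli:f.ˌmi:f.go.ˌru:.ˌstu:.da.ˌro.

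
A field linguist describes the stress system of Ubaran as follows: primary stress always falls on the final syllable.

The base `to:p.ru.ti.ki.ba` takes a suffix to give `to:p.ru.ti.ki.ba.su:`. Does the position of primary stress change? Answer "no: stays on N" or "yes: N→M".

yes: 5→6

Base `to:p.ru.ti.ki.ba` (5 syllables):
  The word has 5 syllables; the final syllable is syllable 5 (ba).
  → primary stress on syllable 5.
Suffixed `to:p.ru.ti.ki.ba.su:` (6 syllables):
  The word has 6 syllables; the final syllable is syllable 6 (su:).
  → primary stress on syllable 6.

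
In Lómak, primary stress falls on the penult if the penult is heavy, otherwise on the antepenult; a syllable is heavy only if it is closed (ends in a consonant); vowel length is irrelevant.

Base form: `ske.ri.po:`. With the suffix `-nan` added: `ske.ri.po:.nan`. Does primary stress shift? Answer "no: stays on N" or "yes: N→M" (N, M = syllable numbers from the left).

yes: 1→2

Base `ske.ri.po:` (3 syllables):
  Weights: 1 ske L, 2 ri L, 3 po: L.
  The penult (syllable 2, ri) is light, so stress falls on the antepenult (syllable 1, ske).
  → primary stress on syllable 1.
Suffixed `ske.ri.po:.nan` (4 syllables):
  Weights: 2 ri L, 3 po: L, 4 nan H.
  The penult (syllable 3, po:) is light, so stress falls on the antepenult (syllable 2, ri).
  → primary stress on syllable 2.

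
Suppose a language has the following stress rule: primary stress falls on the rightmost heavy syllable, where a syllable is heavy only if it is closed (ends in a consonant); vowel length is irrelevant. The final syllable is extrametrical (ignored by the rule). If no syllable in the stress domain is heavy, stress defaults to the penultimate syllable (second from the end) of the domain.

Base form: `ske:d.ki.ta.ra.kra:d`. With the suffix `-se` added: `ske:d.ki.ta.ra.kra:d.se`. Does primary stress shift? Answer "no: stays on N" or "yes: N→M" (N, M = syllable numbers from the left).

Base `ske:d.ki.ta.ra.kra:d` (5 syllables):
  The final syllable (5, kra:d) is extrametrical; the stress domain is syllables 1–4.
  Weights: 1 ske:d H, 2 ki L, 3 ta L, 4 ra L.
  Heavy syllables in the domain: 1. The rightmost is syllable 1 (ske:d).
  → primary stress on syllable 1.
Suffixed `ske:d.ki.ta.ra.kra:d.se` (6 syllables):
  The final syllable (6, se) is extrametrical; the stress domain is syllables 1–5.
  Weights: 1 ske:d H, 2 ki L, 3 ta L, 4 ra L, 5 kra:d H.
  Heavy syllables in the domain: 1, 5. The rightmost is syllable 5 (kra:d).
  → primary stress on syllable 5.

yes: 1→5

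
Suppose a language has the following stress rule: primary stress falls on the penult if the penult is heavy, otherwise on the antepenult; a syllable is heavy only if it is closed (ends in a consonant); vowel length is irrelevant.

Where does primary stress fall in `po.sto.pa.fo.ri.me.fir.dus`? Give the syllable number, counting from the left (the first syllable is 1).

7

Weights: 6 me L, 7 fir H, 8 dus H.
The penult (syllable 7, fir) is heavy, so it takes stress.
Primary stress: syllable 7 → po.sto.pa.fo.ri.me.ˈfir.dus.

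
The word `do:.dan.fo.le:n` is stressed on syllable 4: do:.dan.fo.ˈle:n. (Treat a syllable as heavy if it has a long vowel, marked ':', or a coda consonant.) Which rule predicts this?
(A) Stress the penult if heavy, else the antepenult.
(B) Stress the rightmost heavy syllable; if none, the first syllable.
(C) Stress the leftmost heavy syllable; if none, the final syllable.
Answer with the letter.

B

Rule A → syllable 2 (observed: 4).
Rule B → syllable 4 ✓.
Rule C → syllable 1 (observed: 4).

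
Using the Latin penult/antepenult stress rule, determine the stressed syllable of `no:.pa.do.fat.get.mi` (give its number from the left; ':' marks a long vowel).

Classical Latin: stress the penult if heavy (long vowel or closed), else the antepenult.
Weights: 4 fat H, 5 get H, 6 mi L.
The penult (syllable 5, get) is heavy, so it takes stress.
Stress on syllable 5: no:.pa.do.fat.ˈget.mi.

5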